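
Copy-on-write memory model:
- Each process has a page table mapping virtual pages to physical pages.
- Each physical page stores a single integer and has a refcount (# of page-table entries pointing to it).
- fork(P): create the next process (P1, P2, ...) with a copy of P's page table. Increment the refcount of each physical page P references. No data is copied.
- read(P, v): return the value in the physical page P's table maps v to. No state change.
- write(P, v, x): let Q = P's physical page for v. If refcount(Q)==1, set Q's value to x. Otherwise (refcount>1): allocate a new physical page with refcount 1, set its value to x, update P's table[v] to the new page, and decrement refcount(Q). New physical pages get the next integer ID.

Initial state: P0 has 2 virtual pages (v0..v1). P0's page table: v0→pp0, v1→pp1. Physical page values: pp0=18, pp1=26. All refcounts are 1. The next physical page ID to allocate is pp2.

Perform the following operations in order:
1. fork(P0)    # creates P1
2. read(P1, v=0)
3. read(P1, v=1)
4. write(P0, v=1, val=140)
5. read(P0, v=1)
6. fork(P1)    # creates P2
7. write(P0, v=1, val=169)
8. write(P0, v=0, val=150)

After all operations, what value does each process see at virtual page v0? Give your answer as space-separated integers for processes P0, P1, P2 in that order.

Op 1: fork(P0) -> P1. 2 ppages; refcounts: pp0:2 pp1:2
Op 2: read(P1, v0) -> 18. No state change.
Op 3: read(P1, v1) -> 26. No state change.
Op 4: write(P0, v1, 140). refcount(pp1)=2>1 -> COPY to pp2. 3 ppages; refcounts: pp0:2 pp1:1 pp2:1
Op 5: read(P0, v1) -> 140. No state change.
Op 6: fork(P1) -> P2. 3 ppages; refcounts: pp0:3 pp1:2 pp2:1
Op 7: write(P0, v1, 169). refcount(pp2)=1 -> write in place. 3 ppages; refcounts: pp0:3 pp1:2 pp2:1
Op 8: write(P0, v0, 150). refcount(pp0)=3>1 -> COPY to pp3. 4 ppages; refcounts: pp0:2 pp1:2 pp2:1 pp3:1
P0: v0 -> pp3 = 150
P1: v0 -> pp0 = 18
P2: v0 -> pp0 = 18

Answer: 150 18 18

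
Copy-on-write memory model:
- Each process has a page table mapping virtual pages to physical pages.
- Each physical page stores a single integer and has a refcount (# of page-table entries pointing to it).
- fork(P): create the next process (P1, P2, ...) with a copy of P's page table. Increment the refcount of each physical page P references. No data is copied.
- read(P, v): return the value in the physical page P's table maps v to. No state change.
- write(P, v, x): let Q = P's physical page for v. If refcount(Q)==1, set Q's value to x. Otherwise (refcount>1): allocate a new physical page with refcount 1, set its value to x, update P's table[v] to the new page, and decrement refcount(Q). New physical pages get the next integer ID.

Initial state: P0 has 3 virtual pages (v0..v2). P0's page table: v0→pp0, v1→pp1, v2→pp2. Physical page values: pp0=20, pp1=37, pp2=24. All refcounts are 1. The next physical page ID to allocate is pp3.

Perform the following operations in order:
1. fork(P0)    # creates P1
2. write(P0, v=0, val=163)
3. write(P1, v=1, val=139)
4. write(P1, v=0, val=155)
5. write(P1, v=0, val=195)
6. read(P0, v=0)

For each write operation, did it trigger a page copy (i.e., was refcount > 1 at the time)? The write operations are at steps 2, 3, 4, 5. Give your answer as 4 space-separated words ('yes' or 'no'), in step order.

Op 1: fork(P0) -> P1. 3 ppages; refcounts: pp0:2 pp1:2 pp2:2
Op 2: write(P0, v0, 163). refcount(pp0)=2>1 -> COPY to pp3. 4 ppages; refcounts: pp0:1 pp1:2 pp2:2 pp3:1
Op 3: write(P1, v1, 139). refcount(pp1)=2>1 -> COPY to pp4. 5 ppages; refcounts: pp0:1 pp1:1 pp2:2 pp3:1 pp4:1
Op 4: write(P1, v0, 155). refcount(pp0)=1 -> write in place. 5 ppages; refcounts: pp0:1 pp1:1 pp2:2 pp3:1 pp4:1
Op 5: write(P1, v0, 195). refcount(pp0)=1 -> write in place. 5 ppages; refcounts: pp0:1 pp1:1 pp2:2 pp3:1 pp4:1
Op 6: read(P0, v0) -> 163. No state change.

yes yes no no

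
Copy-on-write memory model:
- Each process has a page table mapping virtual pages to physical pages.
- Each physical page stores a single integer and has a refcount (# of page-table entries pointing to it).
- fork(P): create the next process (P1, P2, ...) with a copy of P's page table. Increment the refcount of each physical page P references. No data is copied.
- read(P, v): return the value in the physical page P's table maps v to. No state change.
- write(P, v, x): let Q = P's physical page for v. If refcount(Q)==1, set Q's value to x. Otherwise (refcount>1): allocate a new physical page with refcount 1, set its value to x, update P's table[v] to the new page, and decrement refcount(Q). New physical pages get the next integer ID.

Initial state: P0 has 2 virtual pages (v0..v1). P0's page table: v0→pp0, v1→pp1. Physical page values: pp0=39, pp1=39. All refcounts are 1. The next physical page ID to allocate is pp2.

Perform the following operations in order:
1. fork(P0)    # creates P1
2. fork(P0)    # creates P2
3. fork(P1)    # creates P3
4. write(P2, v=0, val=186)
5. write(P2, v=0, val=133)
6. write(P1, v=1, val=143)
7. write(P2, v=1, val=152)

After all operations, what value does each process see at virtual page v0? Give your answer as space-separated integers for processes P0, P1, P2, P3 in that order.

Answer: 39 39 133 39

Derivation:
Op 1: fork(P0) -> P1. 2 ppages; refcounts: pp0:2 pp1:2
Op 2: fork(P0) -> P2. 2 ppages; refcounts: pp0:3 pp1:3
Op 3: fork(P1) -> P3. 2 ppages; refcounts: pp0:4 pp1:4
Op 4: write(P2, v0, 186). refcount(pp0)=4>1 -> COPY to pp2. 3 ppages; refcounts: pp0:3 pp1:4 pp2:1
Op 5: write(P2, v0, 133). refcount(pp2)=1 -> write in place. 3 ppages; refcounts: pp0:3 pp1:4 pp2:1
Op 6: write(P1, v1, 143). refcount(pp1)=4>1 -> COPY to pp3. 4 ppages; refcounts: pp0:3 pp1:3 pp2:1 pp3:1
Op 7: write(P2, v1, 152). refcount(pp1)=3>1 -> COPY to pp4. 5 ppages; refcounts: pp0:3 pp1:2 pp2:1 pp3:1 pp4:1
P0: v0 -> pp0 = 39
P1: v0 -> pp0 = 39
P2: v0 -> pp2 = 133
P3: v0 -> pp0 = 39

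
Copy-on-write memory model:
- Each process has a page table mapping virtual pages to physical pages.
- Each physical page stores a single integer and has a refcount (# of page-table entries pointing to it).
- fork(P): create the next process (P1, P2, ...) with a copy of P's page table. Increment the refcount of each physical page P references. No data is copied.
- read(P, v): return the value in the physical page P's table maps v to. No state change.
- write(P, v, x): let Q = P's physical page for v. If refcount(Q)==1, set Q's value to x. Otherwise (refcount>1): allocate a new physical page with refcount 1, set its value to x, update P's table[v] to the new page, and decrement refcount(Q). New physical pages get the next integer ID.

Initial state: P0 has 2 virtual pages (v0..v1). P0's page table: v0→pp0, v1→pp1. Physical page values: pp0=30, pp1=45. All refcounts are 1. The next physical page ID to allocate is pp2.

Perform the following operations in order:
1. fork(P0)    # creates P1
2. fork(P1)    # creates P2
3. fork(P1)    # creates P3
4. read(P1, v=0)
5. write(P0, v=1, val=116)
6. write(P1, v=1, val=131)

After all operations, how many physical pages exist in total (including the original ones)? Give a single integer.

Answer: 4

Derivation:
Op 1: fork(P0) -> P1. 2 ppages; refcounts: pp0:2 pp1:2
Op 2: fork(P1) -> P2. 2 ppages; refcounts: pp0:3 pp1:3
Op 3: fork(P1) -> P3. 2 ppages; refcounts: pp0:4 pp1:4
Op 4: read(P1, v0) -> 30. No state change.
Op 5: write(P0, v1, 116). refcount(pp1)=4>1 -> COPY to pp2. 3 ppages; refcounts: pp0:4 pp1:3 pp2:1
Op 6: write(P1, v1, 131). refcount(pp1)=3>1 -> COPY to pp3. 4 ppages; refcounts: pp0:4 pp1:2 pp2:1 pp3:1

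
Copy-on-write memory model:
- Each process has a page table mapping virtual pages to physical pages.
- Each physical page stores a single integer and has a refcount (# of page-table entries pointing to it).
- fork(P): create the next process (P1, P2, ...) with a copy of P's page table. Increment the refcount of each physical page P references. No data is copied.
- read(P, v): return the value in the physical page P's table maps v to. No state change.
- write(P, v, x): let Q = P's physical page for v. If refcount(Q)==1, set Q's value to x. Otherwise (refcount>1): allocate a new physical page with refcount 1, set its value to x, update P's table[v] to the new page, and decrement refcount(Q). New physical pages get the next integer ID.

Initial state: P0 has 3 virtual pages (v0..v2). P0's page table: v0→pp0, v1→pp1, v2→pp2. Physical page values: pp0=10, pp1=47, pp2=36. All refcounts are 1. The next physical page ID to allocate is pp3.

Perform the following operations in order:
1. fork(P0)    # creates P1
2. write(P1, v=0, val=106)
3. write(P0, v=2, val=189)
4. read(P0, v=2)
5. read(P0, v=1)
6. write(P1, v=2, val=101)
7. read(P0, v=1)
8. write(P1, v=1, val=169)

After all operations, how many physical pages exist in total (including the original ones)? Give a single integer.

Answer: 6

Derivation:
Op 1: fork(P0) -> P1. 3 ppages; refcounts: pp0:2 pp1:2 pp2:2
Op 2: write(P1, v0, 106). refcount(pp0)=2>1 -> COPY to pp3. 4 ppages; refcounts: pp0:1 pp1:2 pp2:2 pp3:1
Op 3: write(P0, v2, 189). refcount(pp2)=2>1 -> COPY to pp4. 5 ppages; refcounts: pp0:1 pp1:2 pp2:1 pp3:1 pp4:1
Op 4: read(P0, v2) -> 189. No state change.
Op 5: read(P0, v1) -> 47. No state change.
Op 6: write(P1, v2, 101). refcount(pp2)=1 -> write in place. 5 ppages; refcounts: pp0:1 pp1:2 pp2:1 pp3:1 pp4:1
Op 7: read(P0, v1) -> 47. No state change.
Op 8: write(P1, v1, 169). refcount(pp1)=2>1 -> COPY to pp5. 6 ppages; refcounts: pp0:1 pp1:1 pp2:1 pp3:1 pp4:1 pp5:1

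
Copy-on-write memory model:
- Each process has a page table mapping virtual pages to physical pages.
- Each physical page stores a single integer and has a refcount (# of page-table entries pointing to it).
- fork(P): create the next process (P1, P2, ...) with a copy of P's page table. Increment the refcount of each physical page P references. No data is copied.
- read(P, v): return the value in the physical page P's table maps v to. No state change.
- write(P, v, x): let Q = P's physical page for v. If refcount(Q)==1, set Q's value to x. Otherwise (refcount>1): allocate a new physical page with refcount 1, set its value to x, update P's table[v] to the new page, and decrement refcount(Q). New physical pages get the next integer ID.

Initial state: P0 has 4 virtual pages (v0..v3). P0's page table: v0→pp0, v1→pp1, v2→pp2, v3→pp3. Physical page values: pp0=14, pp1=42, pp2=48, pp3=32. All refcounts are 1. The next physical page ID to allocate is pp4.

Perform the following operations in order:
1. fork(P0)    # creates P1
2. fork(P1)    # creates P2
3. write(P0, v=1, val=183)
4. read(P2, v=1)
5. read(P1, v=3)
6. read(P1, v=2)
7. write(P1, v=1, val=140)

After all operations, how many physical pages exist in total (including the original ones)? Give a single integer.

Answer: 6

Derivation:
Op 1: fork(P0) -> P1. 4 ppages; refcounts: pp0:2 pp1:2 pp2:2 pp3:2
Op 2: fork(P1) -> P2. 4 ppages; refcounts: pp0:3 pp1:3 pp2:3 pp3:3
Op 3: write(P0, v1, 183). refcount(pp1)=3>1 -> COPY to pp4. 5 ppages; refcounts: pp0:3 pp1:2 pp2:3 pp3:3 pp4:1
Op 4: read(P2, v1) -> 42. No state change.
Op 5: read(P1, v3) -> 32. No state change.
Op 6: read(P1, v2) -> 48. No state change.
Op 7: write(P1, v1, 140). refcount(pp1)=2>1 -> COPY to pp5. 6 ppages; refcounts: pp0:3 pp1:1 pp2:3 pp3:3 pp4:1 pp5:1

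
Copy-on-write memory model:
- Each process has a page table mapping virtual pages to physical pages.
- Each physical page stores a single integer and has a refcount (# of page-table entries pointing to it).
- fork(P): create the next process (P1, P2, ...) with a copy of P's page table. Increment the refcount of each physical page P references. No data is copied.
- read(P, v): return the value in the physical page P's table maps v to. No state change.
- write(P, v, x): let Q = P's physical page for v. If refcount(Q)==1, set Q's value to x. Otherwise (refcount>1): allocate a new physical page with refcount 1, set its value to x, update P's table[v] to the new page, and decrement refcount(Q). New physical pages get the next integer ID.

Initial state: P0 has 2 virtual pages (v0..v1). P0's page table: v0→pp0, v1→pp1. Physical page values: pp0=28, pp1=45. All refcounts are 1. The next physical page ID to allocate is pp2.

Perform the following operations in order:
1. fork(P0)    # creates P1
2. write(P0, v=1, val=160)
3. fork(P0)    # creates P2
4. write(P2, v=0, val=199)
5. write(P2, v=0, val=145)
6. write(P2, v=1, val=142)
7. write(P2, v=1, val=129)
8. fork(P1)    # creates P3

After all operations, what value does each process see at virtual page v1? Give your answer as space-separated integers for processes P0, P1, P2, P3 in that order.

Op 1: fork(P0) -> P1. 2 ppages; refcounts: pp0:2 pp1:2
Op 2: write(P0, v1, 160). refcount(pp1)=2>1 -> COPY to pp2. 3 ppages; refcounts: pp0:2 pp1:1 pp2:1
Op 3: fork(P0) -> P2. 3 ppages; refcounts: pp0:3 pp1:1 pp2:2
Op 4: write(P2, v0, 199). refcount(pp0)=3>1 -> COPY to pp3. 4 ppages; refcounts: pp0:2 pp1:1 pp2:2 pp3:1
Op 5: write(P2, v0, 145). refcount(pp3)=1 -> write in place. 4 ppages; refcounts: pp0:2 pp1:1 pp2:2 pp3:1
Op 6: write(P2, v1, 142). refcount(pp2)=2>1 -> COPY to pp4. 5 ppages; refcounts: pp0:2 pp1:1 pp2:1 pp3:1 pp4:1
Op 7: write(P2, v1, 129). refcount(pp4)=1 -> write in place. 5 ppages; refcounts: pp0:2 pp1:1 pp2:1 pp3:1 pp4:1
Op 8: fork(P1) -> P3. 5 ppages; refcounts: pp0:3 pp1:2 pp2:1 pp3:1 pp4:1
P0: v1 -> pp2 = 160
P1: v1 -> pp1 = 45
P2: v1 -> pp4 = 129
P3: v1 -> pp1 = 45

Answer: 160 45 129 45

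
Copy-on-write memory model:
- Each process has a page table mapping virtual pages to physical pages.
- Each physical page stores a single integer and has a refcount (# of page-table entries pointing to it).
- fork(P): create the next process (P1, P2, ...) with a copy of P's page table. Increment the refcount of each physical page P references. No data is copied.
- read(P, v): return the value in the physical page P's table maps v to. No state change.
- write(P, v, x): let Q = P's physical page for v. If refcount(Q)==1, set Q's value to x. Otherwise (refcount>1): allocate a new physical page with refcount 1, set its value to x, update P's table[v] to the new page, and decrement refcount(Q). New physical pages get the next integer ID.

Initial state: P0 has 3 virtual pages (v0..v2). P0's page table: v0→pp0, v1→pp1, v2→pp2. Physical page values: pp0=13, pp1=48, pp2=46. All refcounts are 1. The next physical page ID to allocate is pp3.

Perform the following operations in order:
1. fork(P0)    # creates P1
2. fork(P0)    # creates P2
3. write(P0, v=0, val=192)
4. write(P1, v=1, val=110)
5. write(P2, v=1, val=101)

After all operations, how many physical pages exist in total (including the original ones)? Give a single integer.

Answer: 6

Derivation:
Op 1: fork(P0) -> P1. 3 ppages; refcounts: pp0:2 pp1:2 pp2:2
Op 2: fork(P0) -> P2. 3 ppages; refcounts: pp0:3 pp1:3 pp2:3
Op 3: write(P0, v0, 192). refcount(pp0)=3>1 -> COPY to pp3. 4 ppages; refcounts: pp0:2 pp1:3 pp2:3 pp3:1
Op 4: write(P1, v1, 110). refcount(pp1)=3>1 -> COPY to pp4. 5 ppages; refcounts: pp0:2 pp1:2 pp2:3 pp3:1 pp4:1
Op 5: write(P2, v1, 101). refcount(pp1)=2>1 -> COPY to pp5. 6 ppages; refcounts: pp0:2 pp1:1 pp2:3 pp3:1 pp4:1 pp5:1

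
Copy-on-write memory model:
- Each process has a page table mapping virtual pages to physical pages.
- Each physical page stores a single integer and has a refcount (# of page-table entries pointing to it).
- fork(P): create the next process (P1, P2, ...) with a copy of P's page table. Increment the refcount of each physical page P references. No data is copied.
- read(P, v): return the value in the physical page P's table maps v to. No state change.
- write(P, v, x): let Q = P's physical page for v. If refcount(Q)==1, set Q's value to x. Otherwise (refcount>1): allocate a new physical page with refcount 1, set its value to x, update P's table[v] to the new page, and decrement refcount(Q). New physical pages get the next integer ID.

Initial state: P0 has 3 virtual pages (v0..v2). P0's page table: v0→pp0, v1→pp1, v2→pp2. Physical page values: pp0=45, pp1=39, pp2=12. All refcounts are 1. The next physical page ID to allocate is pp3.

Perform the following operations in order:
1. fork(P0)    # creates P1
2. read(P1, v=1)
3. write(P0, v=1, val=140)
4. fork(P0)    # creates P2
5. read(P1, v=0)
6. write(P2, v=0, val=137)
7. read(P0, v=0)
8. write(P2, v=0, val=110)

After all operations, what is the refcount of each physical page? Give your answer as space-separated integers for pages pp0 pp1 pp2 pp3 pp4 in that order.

Op 1: fork(P0) -> P1. 3 ppages; refcounts: pp0:2 pp1:2 pp2:2
Op 2: read(P1, v1) -> 39. No state change.
Op 3: write(P0, v1, 140). refcount(pp1)=2>1 -> COPY to pp3. 4 ppages; refcounts: pp0:2 pp1:1 pp2:2 pp3:1
Op 4: fork(P0) -> P2. 4 ppages; refcounts: pp0:3 pp1:1 pp2:3 pp3:2
Op 5: read(P1, v0) -> 45. No state change.
Op 6: write(P2, v0, 137). refcount(pp0)=3>1 -> COPY to pp4. 5 ppages; refcounts: pp0:2 pp1:1 pp2:3 pp3:2 pp4:1
Op 7: read(P0, v0) -> 45. No state change.
Op 8: write(P2, v0, 110). refcount(pp4)=1 -> write in place. 5 ppages; refcounts: pp0:2 pp1:1 pp2:3 pp3:2 pp4:1

Answer: 2 1 3 2 1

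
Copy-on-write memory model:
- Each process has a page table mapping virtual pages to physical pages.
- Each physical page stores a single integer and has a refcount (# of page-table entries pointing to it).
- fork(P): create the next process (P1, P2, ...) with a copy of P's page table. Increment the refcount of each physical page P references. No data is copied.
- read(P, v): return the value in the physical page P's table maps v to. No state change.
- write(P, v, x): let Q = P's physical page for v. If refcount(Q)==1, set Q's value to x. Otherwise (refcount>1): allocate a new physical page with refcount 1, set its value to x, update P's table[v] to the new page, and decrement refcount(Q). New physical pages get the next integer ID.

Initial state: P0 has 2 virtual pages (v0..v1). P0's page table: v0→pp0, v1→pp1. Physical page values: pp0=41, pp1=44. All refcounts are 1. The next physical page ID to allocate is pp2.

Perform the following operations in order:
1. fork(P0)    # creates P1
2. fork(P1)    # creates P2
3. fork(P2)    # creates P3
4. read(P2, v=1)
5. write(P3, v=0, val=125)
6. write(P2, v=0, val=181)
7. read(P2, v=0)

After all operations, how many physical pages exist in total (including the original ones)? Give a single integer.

Answer: 4

Derivation:
Op 1: fork(P0) -> P1. 2 ppages; refcounts: pp0:2 pp1:2
Op 2: fork(P1) -> P2. 2 ppages; refcounts: pp0:3 pp1:3
Op 3: fork(P2) -> P3. 2 ppages; refcounts: pp0:4 pp1:4
Op 4: read(P2, v1) -> 44. No state change.
Op 5: write(P3, v0, 125). refcount(pp0)=4>1 -> COPY to pp2. 3 ppages; refcounts: pp0:3 pp1:4 pp2:1
Op 6: write(P2, v0, 181). refcount(pp0)=3>1 -> COPY to pp3. 4 ppages; refcounts: pp0:2 pp1:4 pp2:1 pp3:1
Op 7: read(P2, v0) -> 181. No state change.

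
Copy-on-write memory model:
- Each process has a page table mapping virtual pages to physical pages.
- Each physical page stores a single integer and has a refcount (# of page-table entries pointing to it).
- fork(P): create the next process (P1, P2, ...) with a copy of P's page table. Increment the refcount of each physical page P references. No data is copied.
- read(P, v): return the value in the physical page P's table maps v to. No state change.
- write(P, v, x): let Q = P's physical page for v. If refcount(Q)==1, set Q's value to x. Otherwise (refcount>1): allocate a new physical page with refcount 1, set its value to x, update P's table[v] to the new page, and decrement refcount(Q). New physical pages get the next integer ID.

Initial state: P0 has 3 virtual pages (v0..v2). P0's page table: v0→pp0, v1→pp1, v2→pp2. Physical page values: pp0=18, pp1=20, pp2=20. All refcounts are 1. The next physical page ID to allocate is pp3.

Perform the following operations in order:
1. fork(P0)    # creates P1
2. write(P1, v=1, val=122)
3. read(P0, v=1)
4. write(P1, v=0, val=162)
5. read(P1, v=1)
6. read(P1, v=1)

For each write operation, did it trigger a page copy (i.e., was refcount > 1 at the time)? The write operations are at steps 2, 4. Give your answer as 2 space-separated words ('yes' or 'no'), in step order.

Op 1: fork(P0) -> P1. 3 ppages; refcounts: pp0:2 pp1:2 pp2:2
Op 2: write(P1, v1, 122). refcount(pp1)=2>1 -> COPY to pp3. 4 ppages; refcounts: pp0:2 pp1:1 pp2:2 pp3:1
Op 3: read(P0, v1) -> 20. No state change.
Op 4: write(P1, v0, 162). refcount(pp0)=2>1 -> COPY to pp4. 5 ppages; refcounts: pp0:1 pp1:1 pp2:2 pp3:1 pp4:1
Op 5: read(P1, v1) -> 122. No state change.
Op 6: read(P1, v1) -> 122. No state change.

yes yes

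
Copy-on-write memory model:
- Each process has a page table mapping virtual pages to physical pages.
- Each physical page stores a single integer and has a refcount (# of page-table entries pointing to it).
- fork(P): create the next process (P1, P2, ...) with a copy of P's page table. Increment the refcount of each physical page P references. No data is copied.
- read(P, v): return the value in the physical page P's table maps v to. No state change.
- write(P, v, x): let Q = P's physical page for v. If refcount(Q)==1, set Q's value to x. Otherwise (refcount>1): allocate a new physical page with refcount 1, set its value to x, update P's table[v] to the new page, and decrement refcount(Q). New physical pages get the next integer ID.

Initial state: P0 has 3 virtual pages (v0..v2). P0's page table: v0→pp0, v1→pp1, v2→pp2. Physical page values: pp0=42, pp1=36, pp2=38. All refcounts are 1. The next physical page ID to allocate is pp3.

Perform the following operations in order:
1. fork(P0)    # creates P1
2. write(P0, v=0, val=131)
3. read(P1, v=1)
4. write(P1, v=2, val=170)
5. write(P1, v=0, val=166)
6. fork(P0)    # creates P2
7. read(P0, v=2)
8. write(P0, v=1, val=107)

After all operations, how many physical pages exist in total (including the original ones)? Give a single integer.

Answer: 6

Derivation:
Op 1: fork(P0) -> P1. 3 ppages; refcounts: pp0:2 pp1:2 pp2:2
Op 2: write(P0, v0, 131). refcount(pp0)=2>1 -> COPY to pp3. 4 ppages; refcounts: pp0:1 pp1:2 pp2:2 pp3:1
Op 3: read(P1, v1) -> 36. No state change.
Op 4: write(P1, v2, 170). refcount(pp2)=2>1 -> COPY to pp4. 5 ppages; refcounts: pp0:1 pp1:2 pp2:1 pp3:1 pp4:1
Op 5: write(P1, v0, 166). refcount(pp0)=1 -> write in place. 5 ppages; refcounts: pp0:1 pp1:2 pp2:1 pp3:1 pp4:1
Op 6: fork(P0) -> P2. 5 ppages; refcounts: pp0:1 pp1:3 pp2:2 pp3:2 pp4:1
Op 7: read(P0, v2) -> 38. No state change.
Op 8: write(P0, v1, 107). refcount(pp1)=3>1 -> COPY to pp5. 6 ppages; refcounts: pp0:1 pp1:2 pp2:2 pp3:2 pp4:1 pp5:1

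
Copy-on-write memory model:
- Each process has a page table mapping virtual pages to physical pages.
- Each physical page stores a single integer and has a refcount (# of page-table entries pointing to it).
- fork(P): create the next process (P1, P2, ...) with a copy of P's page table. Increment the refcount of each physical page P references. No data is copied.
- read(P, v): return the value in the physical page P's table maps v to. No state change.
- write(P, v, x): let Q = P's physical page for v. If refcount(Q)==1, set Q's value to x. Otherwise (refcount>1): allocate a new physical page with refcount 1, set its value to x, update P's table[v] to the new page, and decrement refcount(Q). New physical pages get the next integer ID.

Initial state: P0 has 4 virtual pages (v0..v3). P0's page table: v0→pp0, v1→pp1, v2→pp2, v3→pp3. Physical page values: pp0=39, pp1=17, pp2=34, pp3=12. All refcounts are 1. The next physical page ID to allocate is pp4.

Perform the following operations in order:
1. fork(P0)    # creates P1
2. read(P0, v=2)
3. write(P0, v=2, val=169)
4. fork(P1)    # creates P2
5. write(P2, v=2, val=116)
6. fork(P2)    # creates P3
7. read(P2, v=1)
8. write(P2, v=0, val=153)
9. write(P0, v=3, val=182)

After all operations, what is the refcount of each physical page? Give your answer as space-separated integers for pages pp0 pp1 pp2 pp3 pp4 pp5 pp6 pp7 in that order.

Answer: 3 4 1 3 1 2 1 1

Derivation:
Op 1: fork(P0) -> P1. 4 ppages; refcounts: pp0:2 pp1:2 pp2:2 pp3:2
Op 2: read(P0, v2) -> 34. No state change.
Op 3: write(P0, v2, 169). refcount(pp2)=2>1 -> COPY to pp4. 5 ppages; refcounts: pp0:2 pp1:2 pp2:1 pp3:2 pp4:1
Op 4: fork(P1) -> P2. 5 ppages; refcounts: pp0:3 pp1:3 pp2:2 pp3:3 pp4:1
Op 5: write(P2, v2, 116). refcount(pp2)=2>1 -> COPY to pp5. 6 ppages; refcounts: pp0:3 pp1:3 pp2:1 pp3:3 pp4:1 pp5:1
Op 6: fork(P2) -> P3. 6 ppages; refcounts: pp0:4 pp1:4 pp2:1 pp3:4 pp4:1 pp5:2
Op 7: read(P2, v1) -> 17. No state change.
Op 8: write(P2, v0, 153). refcount(pp0)=4>1 -> COPY to pp6. 7 ppages; refcounts: pp0:3 pp1:4 pp2:1 pp3:4 pp4:1 pp5:2 pp6:1
Op 9: write(P0, v3, 182). refcount(pp3)=4>1 -> COPY to pp7. 8 ppages; refcounts: pp0:3 pp1:4 pp2:1 pp3:3 pp4:1 pp5:2 pp6:1 pp7:1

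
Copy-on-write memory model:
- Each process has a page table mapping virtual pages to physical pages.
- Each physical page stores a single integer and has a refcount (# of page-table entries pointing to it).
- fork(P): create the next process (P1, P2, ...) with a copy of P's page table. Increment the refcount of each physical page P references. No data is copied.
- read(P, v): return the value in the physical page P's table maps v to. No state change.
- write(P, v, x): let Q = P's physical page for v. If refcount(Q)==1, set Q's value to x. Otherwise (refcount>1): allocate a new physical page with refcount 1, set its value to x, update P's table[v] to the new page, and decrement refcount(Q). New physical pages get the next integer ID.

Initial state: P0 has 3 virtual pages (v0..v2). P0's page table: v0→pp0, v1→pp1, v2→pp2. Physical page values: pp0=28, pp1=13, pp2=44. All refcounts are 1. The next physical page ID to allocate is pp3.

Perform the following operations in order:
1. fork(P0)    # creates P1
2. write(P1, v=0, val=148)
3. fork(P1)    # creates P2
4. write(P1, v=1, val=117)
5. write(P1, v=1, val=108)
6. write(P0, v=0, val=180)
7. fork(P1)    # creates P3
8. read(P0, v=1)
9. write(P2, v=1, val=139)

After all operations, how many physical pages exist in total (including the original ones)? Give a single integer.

Answer: 6

Derivation:
Op 1: fork(P0) -> P1. 3 ppages; refcounts: pp0:2 pp1:2 pp2:2
Op 2: write(P1, v0, 148). refcount(pp0)=2>1 -> COPY to pp3. 4 ppages; refcounts: pp0:1 pp1:2 pp2:2 pp3:1
Op 3: fork(P1) -> P2. 4 ppages; refcounts: pp0:1 pp1:3 pp2:3 pp3:2
Op 4: write(P1, v1, 117). refcount(pp1)=3>1 -> COPY to pp4. 5 ppages; refcounts: pp0:1 pp1:2 pp2:3 pp3:2 pp4:1
Op 5: write(P1, v1, 108). refcount(pp4)=1 -> write in place. 5 ppages; refcounts: pp0:1 pp1:2 pp2:3 pp3:2 pp4:1
Op 6: write(P0, v0, 180). refcount(pp0)=1 -> write in place. 5 ppages; refcounts: pp0:1 pp1:2 pp2:3 pp3:2 pp4:1
Op 7: fork(P1) -> P3. 5 ppages; refcounts: pp0:1 pp1:2 pp2:4 pp3:3 pp4:2
Op 8: read(P0, v1) -> 13. No state change.
Op 9: write(P2, v1, 139). refcount(pp1)=2>1 -> COPY to pp5. 6 ppages; refcounts: pp0:1 pp1:1 pp2:4 pp3:3 pp4:2 pp5:1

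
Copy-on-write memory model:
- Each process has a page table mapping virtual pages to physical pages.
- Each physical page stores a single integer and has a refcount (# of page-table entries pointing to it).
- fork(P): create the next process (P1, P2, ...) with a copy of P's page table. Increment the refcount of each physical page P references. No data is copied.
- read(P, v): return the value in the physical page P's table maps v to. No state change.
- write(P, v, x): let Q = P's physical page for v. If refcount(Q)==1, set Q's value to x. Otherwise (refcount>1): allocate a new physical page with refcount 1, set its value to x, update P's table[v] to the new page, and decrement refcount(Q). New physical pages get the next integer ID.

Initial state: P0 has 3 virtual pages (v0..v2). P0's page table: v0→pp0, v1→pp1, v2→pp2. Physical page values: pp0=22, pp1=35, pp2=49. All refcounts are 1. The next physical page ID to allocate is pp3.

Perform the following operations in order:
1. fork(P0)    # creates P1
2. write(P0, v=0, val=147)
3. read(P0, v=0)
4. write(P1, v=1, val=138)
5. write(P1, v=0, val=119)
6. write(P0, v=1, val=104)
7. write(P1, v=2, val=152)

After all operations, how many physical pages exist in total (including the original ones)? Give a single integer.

Op 1: fork(P0) -> P1. 3 ppages; refcounts: pp0:2 pp1:2 pp2:2
Op 2: write(P0, v0, 147). refcount(pp0)=2>1 -> COPY to pp3. 4 ppages; refcounts: pp0:1 pp1:2 pp2:2 pp3:1
Op 3: read(P0, v0) -> 147. No state change.
Op 4: write(P1, v1, 138). refcount(pp1)=2>1 -> COPY to pp4. 5 ppages; refcounts: pp0:1 pp1:1 pp2:2 pp3:1 pp4:1
Op 5: write(P1, v0, 119). refcount(pp0)=1 -> write in place. 5 ppages; refcounts: pp0:1 pp1:1 pp2:2 pp3:1 pp4:1
Op 6: write(P0, v1, 104). refcount(pp1)=1 -> write in place. 5 ppages; refcounts: pp0:1 pp1:1 pp2:2 pp3:1 pp4:1
Op 7: write(P1, v2, 152). refcount(pp2)=2>1 -> COPY to pp5. 6 ppages; refcounts: pp0:1 pp1:1 pp2:1 pp3:1 pp4:1 pp5:1

Answer: 6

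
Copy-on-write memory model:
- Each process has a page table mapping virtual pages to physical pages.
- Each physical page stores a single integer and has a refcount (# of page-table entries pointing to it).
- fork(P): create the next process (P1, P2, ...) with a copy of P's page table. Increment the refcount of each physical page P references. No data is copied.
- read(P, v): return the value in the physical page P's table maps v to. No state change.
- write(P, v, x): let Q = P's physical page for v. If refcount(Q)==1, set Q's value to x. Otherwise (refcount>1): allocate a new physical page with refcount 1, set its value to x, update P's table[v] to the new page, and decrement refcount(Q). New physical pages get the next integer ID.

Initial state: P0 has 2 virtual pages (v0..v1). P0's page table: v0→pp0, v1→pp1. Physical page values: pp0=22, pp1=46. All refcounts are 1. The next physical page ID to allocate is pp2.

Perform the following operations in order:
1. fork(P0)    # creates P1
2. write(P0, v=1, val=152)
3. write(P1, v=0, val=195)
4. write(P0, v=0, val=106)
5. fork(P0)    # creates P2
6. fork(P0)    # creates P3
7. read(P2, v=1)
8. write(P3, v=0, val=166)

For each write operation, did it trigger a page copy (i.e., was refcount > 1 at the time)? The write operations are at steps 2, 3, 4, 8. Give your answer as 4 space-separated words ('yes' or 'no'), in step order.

Op 1: fork(P0) -> P1. 2 ppages; refcounts: pp0:2 pp1:2
Op 2: write(P0, v1, 152). refcount(pp1)=2>1 -> COPY to pp2. 3 ppages; refcounts: pp0:2 pp1:1 pp2:1
Op 3: write(P1, v0, 195). refcount(pp0)=2>1 -> COPY to pp3. 4 ppages; refcounts: pp0:1 pp1:1 pp2:1 pp3:1
Op 4: write(P0, v0, 106). refcount(pp0)=1 -> write in place. 4 ppages; refcounts: pp0:1 pp1:1 pp2:1 pp3:1
Op 5: fork(P0) -> P2. 4 ppages; refcounts: pp0:2 pp1:1 pp2:2 pp3:1
Op 6: fork(P0) -> P3. 4 ppages; refcounts: pp0:3 pp1:1 pp2:3 pp3:1
Op 7: read(P2, v1) -> 152. No state change.
Op 8: write(P3, v0, 166). refcount(pp0)=3>1 -> COPY to pp4. 5 ppages; refcounts: pp0:2 pp1:1 pp2:3 pp3:1 pp4:1

yes yes no yes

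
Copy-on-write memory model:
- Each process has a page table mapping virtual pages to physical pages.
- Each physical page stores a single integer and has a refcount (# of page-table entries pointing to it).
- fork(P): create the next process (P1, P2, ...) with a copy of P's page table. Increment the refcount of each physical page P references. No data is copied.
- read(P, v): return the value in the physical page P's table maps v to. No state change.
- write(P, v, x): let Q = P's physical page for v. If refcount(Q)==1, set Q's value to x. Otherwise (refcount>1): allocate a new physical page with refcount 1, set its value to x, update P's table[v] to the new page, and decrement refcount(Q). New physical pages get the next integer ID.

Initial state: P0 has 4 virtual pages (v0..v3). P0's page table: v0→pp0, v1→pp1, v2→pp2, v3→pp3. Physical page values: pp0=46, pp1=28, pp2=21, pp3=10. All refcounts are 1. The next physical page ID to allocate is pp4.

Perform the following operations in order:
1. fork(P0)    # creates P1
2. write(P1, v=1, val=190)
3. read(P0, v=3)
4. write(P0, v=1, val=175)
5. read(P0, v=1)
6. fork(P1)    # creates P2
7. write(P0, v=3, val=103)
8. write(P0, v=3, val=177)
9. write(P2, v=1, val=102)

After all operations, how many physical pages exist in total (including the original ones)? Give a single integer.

Answer: 7

Derivation:
Op 1: fork(P0) -> P1. 4 ppages; refcounts: pp0:2 pp1:2 pp2:2 pp3:2
Op 2: write(P1, v1, 190). refcount(pp1)=2>1 -> COPY to pp4. 5 ppages; refcounts: pp0:2 pp1:1 pp2:2 pp3:2 pp4:1
Op 3: read(P0, v3) -> 10. No state change.
Op 4: write(P0, v1, 175). refcount(pp1)=1 -> write in place. 5 ppages; refcounts: pp0:2 pp1:1 pp2:2 pp3:2 pp4:1
Op 5: read(P0, v1) -> 175. No state change.
Op 6: fork(P1) -> P2. 5 ppages; refcounts: pp0:3 pp1:1 pp2:3 pp3:3 pp4:2
Op 7: write(P0, v3, 103). refcount(pp3)=3>1 -> COPY to pp5. 6 ppages; refcounts: pp0:3 pp1:1 pp2:3 pp3:2 pp4:2 pp5:1
Op 8: write(P0, v3, 177). refcount(pp5)=1 -> write in place. 6 ppages; refcounts: pp0:3 pp1:1 pp2:3 pp3:2 pp4:2 pp5:1
Op 9: write(P2, v1, 102). refcount(pp4)=2>1 -> COPY to pp6. 7 ppages; refcounts: pp0:3 pp1:1 pp2:3 pp3:2 pp4:1 pp5:1 pp6:1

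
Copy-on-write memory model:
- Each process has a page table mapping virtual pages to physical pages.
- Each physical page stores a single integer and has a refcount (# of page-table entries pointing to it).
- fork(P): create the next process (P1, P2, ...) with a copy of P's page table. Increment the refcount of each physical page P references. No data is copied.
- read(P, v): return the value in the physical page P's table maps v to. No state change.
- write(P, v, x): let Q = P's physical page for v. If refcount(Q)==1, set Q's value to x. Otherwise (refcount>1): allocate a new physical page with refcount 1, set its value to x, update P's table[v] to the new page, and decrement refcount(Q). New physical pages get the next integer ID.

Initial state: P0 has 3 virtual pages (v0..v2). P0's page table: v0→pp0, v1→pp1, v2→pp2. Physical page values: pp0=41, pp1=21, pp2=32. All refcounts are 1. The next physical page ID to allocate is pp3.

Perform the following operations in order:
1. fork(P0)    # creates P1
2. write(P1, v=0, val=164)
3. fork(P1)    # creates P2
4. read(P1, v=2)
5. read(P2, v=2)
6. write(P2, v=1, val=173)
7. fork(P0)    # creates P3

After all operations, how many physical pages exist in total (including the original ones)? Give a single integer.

Op 1: fork(P0) -> P1. 3 ppages; refcounts: pp0:2 pp1:2 pp2:2
Op 2: write(P1, v0, 164). refcount(pp0)=2>1 -> COPY to pp3. 4 ppages; refcounts: pp0:1 pp1:2 pp2:2 pp3:1
Op 3: fork(P1) -> P2. 4 ppages; refcounts: pp0:1 pp1:3 pp2:3 pp3:2
Op 4: read(P1, v2) -> 32. No state change.
Op 5: read(P2, v2) -> 32. No state change.
Op 6: write(P2, v1, 173). refcount(pp1)=3>1 -> COPY to pp4. 5 ppages; refcounts: pp0:1 pp1:2 pp2:3 pp3:2 pp4:1
Op 7: fork(P0) -> P3. 5 ppages; refcounts: pp0:2 pp1:3 pp2:4 pp3:2 pp4:1

Answer: 5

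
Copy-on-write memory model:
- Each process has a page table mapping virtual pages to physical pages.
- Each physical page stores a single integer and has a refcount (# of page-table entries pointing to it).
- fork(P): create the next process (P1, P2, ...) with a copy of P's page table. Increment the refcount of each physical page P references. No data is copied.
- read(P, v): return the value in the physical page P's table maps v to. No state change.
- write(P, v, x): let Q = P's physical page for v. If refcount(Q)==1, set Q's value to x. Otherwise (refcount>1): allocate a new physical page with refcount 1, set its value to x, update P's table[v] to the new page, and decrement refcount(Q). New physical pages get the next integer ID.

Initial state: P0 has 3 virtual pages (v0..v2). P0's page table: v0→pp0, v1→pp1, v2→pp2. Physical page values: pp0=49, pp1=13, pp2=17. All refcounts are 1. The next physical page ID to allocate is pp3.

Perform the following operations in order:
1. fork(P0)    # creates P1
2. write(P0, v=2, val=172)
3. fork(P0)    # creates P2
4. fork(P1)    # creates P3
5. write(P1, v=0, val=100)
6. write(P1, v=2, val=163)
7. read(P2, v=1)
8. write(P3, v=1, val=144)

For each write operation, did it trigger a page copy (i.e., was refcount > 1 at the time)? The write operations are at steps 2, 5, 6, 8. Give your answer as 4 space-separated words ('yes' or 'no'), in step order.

Op 1: fork(P0) -> P1. 3 ppages; refcounts: pp0:2 pp1:2 pp2:2
Op 2: write(P0, v2, 172). refcount(pp2)=2>1 -> COPY to pp3. 4 ppages; refcounts: pp0:2 pp1:2 pp2:1 pp3:1
Op 3: fork(P0) -> P2. 4 ppages; refcounts: pp0:3 pp1:3 pp2:1 pp3:2
Op 4: fork(P1) -> P3. 4 ppages; refcounts: pp0:4 pp1:4 pp2:2 pp3:2
Op 5: write(P1, v0, 100). refcount(pp0)=4>1 -> COPY to pp4. 5 ppages; refcounts: pp0:3 pp1:4 pp2:2 pp3:2 pp4:1
Op 6: write(P1, v2, 163). refcount(pp2)=2>1 -> COPY to pp5. 6 ppages; refcounts: pp0:3 pp1:4 pp2:1 pp3:2 pp4:1 pp5:1
Op 7: read(P2, v1) -> 13. No state change.
Op 8: write(P3, v1, 144). refcount(pp1)=4>1 -> COPY to pp6. 7 ppages; refcounts: pp0:3 pp1:3 pp2:1 pp3:2 pp4:1 pp5:1 pp6:1

yes yes yes yes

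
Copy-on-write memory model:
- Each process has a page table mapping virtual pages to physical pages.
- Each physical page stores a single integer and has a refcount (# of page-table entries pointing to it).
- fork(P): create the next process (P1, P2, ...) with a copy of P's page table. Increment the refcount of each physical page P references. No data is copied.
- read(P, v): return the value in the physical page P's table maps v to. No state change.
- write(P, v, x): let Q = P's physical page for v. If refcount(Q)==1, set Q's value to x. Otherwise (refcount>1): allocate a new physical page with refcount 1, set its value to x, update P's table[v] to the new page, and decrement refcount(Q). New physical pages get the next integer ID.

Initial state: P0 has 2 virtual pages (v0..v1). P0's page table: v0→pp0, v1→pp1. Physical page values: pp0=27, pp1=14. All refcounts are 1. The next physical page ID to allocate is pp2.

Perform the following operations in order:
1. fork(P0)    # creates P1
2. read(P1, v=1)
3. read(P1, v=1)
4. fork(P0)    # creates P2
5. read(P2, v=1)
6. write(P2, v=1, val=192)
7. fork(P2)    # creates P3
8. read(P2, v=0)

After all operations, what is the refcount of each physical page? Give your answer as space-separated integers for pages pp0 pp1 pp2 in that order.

Op 1: fork(P0) -> P1. 2 ppages; refcounts: pp0:2 pp1:2
Op 2: read(P1, v1) -> 14. No state change.
Op 3: read(P1, v1) -> 14. No state change.
Op 4: fork(P0) -> P2. 2 ppages; refcounts: pp0:3 pp1:3
Op 5: read(P2, v1) -> 14. No state change.
Op 6: write(P2, v1, 192). refcount(pp1)=3>1 -> COPY to pp2. 3 ppages; refcounts: pp0:3 pp1:2 pp2:1
Op 7: fork(P2) -> P3. 3 ppages; refcounts: pp0:4 pp1:2 pp2:2
Op 8: read(P2, v0) -> 27. No state change.

Answer: 4 2 2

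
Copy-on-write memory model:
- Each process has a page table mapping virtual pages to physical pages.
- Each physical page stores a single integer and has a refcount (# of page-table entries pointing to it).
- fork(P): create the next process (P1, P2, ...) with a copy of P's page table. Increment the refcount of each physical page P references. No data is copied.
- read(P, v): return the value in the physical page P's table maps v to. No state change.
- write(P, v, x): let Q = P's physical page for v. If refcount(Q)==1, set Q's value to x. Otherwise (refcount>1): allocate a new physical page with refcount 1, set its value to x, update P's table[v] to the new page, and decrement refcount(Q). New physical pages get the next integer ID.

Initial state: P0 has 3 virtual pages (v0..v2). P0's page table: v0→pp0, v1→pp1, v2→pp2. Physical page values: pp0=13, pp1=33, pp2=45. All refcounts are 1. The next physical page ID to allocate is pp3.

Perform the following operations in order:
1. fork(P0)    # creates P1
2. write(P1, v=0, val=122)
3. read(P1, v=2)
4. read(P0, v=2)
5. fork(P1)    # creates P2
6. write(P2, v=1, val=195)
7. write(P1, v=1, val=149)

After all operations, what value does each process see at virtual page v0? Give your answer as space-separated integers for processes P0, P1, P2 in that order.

Op 1: fork(P0) -> P1. 3 ppages; refcounts: pp0:2 pp1:2 pp2:2
Op 2: write(P1, v0, 122). refcount(pp0)=2>1 -> COPY to pp3. 4 ppages; refcounts: pp0:1 pp1:2 pp2:2 pp3:1
Op 3: read(P1, v2) -> 45. No state change.
Op 4: read(P0, v2) -> 45. No state change.
Op 5: fork(P1) -> P2. 4 ppages; refcounts: pp0:1 pp1:3 pp2:3 pp3:2
Op 6: write(P2, v1, 195). refcount(pp1)=3>1 -> COPY to pp4. 5 ppages; refcounts: pp0:1 pp1:2 pp2:3 pp3:2 pp4:1
Op 7: write(P1, v1, 149). refcount(pp1)=2>1 -> COPY to pp5. 6 ppages; refcounts: pp0:1 pp1:1 pp2:3 pp3:2 pp4:1 pp5:1
P0: v0 -> pp0 = 13
P1: v0 -> pp3 = 122
P2: v0 -> pp3 = 122

Answer: 13 122 122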